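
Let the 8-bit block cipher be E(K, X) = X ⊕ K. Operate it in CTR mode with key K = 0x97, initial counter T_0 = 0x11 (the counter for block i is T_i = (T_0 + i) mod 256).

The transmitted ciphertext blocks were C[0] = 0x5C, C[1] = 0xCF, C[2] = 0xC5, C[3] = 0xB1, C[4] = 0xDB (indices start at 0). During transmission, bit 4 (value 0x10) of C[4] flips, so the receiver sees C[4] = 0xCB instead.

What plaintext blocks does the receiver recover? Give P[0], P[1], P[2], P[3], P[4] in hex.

P[0] = 0xDA, P[1] = 0x4A, P[2] = 0x41, P[3] = 0x32, P[4] = 0x49

CTR decryption: S_i = E(K, T_i) where T_i is the counter for block i; P_i = C_i ⊕ S_i.
Only C[4] changed, to 0xCB. In CTR, a change in C_i flips the same bit in P_i only; the keystream is unaffected. Decrypting the received ciphertext:
P[0]: T = 0x11, S = E(K, T) = 0x86; 0x5C ⊕ 0x86 = 0xDA.
P[1]: T = 0x12, S = E(K, T) = 0x85; 0xCF ⊕ 0x85 = 0x4A.
P[2]: T = 0x13, S = E(K, T) = 0x84; 0xC5 ⊕ 0x84 = 0x41.
P[3]: T = 0x14, S = E(K, T) = 0x83; 0xB1 ⊕ 0x83 = 0x32.
P[4]: T = 0x15, S = E(K, T) = 0x82; 0xCB ⊕ 0x82 = 0x49.
Blocks that differ from the original plaintext: P[4].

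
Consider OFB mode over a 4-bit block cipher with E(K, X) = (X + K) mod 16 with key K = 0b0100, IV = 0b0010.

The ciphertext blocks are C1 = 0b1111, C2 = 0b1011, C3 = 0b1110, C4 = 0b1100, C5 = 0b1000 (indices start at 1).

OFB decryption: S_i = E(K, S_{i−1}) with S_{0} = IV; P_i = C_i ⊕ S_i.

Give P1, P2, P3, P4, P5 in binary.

P1 = 0b1001, P2 = 0b0001, P3 = 0b0000, P4 = 0b1110, P5 = 0b1110

P1: S = E(K, 0b0010) = 0b0110; 0b1111 ⊕ 0b0110 = 0b1001.
P2: S = E(K, 0b0110) = 0b1010; 0b1011 ⊕ 0b1010 = 0b0001.
P3: S = E(K, 0b1010) = 0b1110; 0b1110 ⊕ 0b1110 = 0b0000.
P4: S = E(K, 0b1110) = 0b0010; 0b1100 ⊕ 0b0010 = 0b1110.
P5: S = E(K, 0b0010) = 0b0110; 0b1000 ⊕ 0b0110 = 0b1110.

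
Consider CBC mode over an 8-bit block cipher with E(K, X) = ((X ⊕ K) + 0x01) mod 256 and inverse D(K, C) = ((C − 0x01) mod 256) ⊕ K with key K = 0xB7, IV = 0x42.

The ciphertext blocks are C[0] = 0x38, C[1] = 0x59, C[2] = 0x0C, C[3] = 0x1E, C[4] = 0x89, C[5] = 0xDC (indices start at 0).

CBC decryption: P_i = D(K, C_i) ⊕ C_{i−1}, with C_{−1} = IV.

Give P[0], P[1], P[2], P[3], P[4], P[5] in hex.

P[0]: D(K, 0x38) = 0x80; 0x80 ⊕ 0x42 = 0xC2.
P[1]: D(K, 0x59) = 0xEF; 0xEF ⊕ 0x38 = 0xD7.
P[2]: D(K, 0x0C) = 0xBC; 0xBC ⊕ 0x59 = 0xE5.
P[3]: D(K, 0x1E) = 0xAA; 0xAA ⊕ 0x0C = 0xA6.
P[4]: D(K, 0x89) = 0x3F; 0x3F ⊕ 0x1E = 0x21.
P[5]: D(K, 0xDC) = 0x6C; 0x6C ⊕ 0x89 = 0xE5.

P[0] = 0xC2, P[1] = 0xD7, P[2] = 0xE5, P[3] = 0xA6, P[4] = 0x21, P[5] = 0xE5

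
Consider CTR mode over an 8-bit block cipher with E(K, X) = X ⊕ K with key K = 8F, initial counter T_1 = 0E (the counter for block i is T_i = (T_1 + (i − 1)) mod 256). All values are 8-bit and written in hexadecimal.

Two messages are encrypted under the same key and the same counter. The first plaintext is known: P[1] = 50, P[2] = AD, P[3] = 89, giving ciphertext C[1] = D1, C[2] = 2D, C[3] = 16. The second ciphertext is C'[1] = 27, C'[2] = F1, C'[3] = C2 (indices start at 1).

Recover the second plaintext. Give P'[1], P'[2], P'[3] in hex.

In CTR with a reused counter, both messages share the same keystream S_i, so C_i ⊕ C'_i = P_i ⊕ P'_i and thus P'_i = P_i ⊕ C_i ⊕ C'_i.
P'[1]: 50 ⊕ D1 ⊕ 27 = A6.
P'[2]: AD ⊕ 2D ⊕ F1 = 71.
P'[3]: 89 ⊕ 16 ⊕ C2 = 5D.

P'[1] = A6, P'[2] = 71, P'[3] = 5D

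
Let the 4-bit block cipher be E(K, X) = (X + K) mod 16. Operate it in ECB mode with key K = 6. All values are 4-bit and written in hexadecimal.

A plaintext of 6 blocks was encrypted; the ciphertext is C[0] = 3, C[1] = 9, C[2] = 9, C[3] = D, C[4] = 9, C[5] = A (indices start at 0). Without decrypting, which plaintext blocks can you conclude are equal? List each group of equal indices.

P[1] = P[2] = P[4]

ECB encrypts each block independently with the same key, so equal ciphertext blocks imply equal plaintext blocks.
C[1] = C[2] = C[4] = 9, so P[1] = P[2] = P[4].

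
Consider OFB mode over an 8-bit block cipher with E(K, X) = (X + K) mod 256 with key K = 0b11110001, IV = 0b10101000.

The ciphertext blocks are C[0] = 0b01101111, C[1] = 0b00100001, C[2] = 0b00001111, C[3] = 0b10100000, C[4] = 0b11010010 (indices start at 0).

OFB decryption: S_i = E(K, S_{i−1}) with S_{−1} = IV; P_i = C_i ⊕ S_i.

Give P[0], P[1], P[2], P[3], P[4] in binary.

P[0]: S = E(K, 0b10101000) = 0b10011001; 0b01101111 ⊕ 0b10011001 = 0b11110110.
P[1]: S = E(K, 0b10011001) = 0b10001010; 0b00100001 ⊕ 0b10001010 = 0b10101011.
P[2]: S = E(K, 0b10001010) = 0b01111011; 0b00001111 ⊕ 0b01111011 = 0b01110100.
P[3]: S = E(K, 0b01111011) = 0b01101100; 0b10100000 ⊕ 0b01101100 = 0b11001100.
P[4]: S = E(K, 0b01101100) = 0b01011101; 0b11010010 ⊕ 0b01011101 = 0b10001111.

P[0] = 0b11110110, P[1] = 0b10101011, P[2] = 0b01110100, P[3] = 0b11001100, P[4] = 0b10001111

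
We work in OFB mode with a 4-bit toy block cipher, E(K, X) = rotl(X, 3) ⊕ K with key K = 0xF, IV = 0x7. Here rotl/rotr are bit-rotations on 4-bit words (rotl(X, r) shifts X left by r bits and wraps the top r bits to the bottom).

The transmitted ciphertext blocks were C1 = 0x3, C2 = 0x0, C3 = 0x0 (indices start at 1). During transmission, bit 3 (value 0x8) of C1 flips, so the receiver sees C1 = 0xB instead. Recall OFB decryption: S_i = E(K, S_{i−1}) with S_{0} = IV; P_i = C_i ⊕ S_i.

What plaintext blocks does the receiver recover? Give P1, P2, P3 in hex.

Only C1 changed, to 0xB. In OFB, a change in C_i flips the same bit in P_i only; the keystream is unaffected. Decrypting the received ciphertext:
P1: S = E(K, 0x7) = 0x4; 0xB ⊕ 0x4 = 0xF.
P2: S = E(K, 0x4) = 0xD; 0x0 ⊕ 0xD = 0xD.
P3: S = E(K, 0xD) = 0x1; 0x0 ⊕ 0x1 = 0x1.
Blocks that differ from the original plaintext: P1.

P1 = 0xF, P2 = 0xD, P3 = 0x1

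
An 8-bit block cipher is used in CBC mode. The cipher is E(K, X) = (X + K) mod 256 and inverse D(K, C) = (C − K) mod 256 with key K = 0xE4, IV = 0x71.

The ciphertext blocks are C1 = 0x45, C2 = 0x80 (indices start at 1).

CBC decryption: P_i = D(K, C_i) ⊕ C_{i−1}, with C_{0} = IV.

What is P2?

P2 = 0xD9

P2: D(K, 0x80) = 0x9C; 0x9C ⊕ 0x45 = 0xD9.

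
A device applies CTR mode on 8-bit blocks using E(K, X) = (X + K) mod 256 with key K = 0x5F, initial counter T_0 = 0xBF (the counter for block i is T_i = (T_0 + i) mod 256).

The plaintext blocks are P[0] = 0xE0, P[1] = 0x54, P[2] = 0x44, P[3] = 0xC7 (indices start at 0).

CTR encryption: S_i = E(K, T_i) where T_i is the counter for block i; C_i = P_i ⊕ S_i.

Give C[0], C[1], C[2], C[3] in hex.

C[0] = 0xFE, C[1] = 0x4B, C[2] = 0x64, C[3] = 0xE6

C[0]: T = 0xBF, S = E(K, T) = 0x1E; 0xE0 ⊕ 0x1E = 0xFE.
C[1]: T = 0xC0, S = E(K, T) = 0x1F; 0x54 ⊕ 0x1F = 0x4B.
C[2]: T = 0xC1, S = E(K, T) = 0x20; 0x44 ⊕ 0x20 = 0x64.
C[3]: T = 0xC2, S = E(K, T) = 0x21; 0xC7 ⊕ 0x21 = 0xE6.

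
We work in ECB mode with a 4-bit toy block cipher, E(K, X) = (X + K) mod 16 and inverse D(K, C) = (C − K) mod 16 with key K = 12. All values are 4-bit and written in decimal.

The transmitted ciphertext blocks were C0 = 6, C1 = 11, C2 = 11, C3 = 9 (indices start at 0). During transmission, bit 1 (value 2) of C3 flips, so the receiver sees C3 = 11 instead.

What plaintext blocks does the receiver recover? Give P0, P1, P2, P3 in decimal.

P0 = 10, P1 = 15, P2 = 15, P3 = 15

ECB decryption: P_i = D(K, C_i).
Only C3 changed, to 11. In ECB, a change in C_i affects only P_i. Decrypting the received ciphertext:
P0: D(K, 6) = 10.
P1: D(K, 11) = 15.
P2: D(K, 11) = 15.
P3: D(K, 11) = 15.
Blocks that differ from the original plaintext: P3.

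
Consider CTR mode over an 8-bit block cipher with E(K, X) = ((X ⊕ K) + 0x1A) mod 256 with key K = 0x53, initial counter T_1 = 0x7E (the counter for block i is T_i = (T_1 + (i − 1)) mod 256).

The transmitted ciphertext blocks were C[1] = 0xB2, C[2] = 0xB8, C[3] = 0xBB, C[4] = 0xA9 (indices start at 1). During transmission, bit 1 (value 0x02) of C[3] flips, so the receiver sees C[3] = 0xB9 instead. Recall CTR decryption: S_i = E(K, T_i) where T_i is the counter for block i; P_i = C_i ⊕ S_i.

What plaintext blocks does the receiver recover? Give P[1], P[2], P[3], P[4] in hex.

P[1] = 0xF5, P[2] = 0xFE, P[3] = 0x54, P[4] = 0x45

Only C[3] changed, to 0xB9. In CTR, a change in C_i flips the same bit in P_i only; the keystream is unaffected. Decrypting the received ciphertext:
P[1]: T = 0x7E, S = E(K, T) = 0x47; 0xB2 ⊕ 0x47 = 0xF5.
P[2]: T = 0x7F, S = E(K, T) = 0x46; 0xB8 ⊕ 0x46 = 0xFE.
P[3]: T = 0x80, S = E(K, T) = 0xED; 0xB9 ⊕ 0xED = 0x54.
P[4]: T = 0x81, S = E(K, T) = 0xEC; 0xA9 ⊕ 0xEC = 0x45.
Blocks that differ from the original plaintext: P[3].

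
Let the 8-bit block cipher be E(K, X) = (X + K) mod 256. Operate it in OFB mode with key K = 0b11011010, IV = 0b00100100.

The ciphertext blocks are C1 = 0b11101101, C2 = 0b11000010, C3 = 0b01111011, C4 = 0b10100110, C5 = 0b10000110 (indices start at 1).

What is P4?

OFB decryption: S_i = E(K, S_{i−1}) with S_{0} = IV; P_i = C_i ⊕ S_i.
P1: S = E(K, 0b00100100) = 0b11111110; 0b11101101 ⊕ 0b11111110 = 0b00010011.
P2: S = E(K, 0b11111110) = 0b11011000; 0b11000010 ⊕ 0b11011000 = 0b00011010.
P3: S = E(K, 0b11011000) = 0b10110010; 0b01111011 ⊕ 0b10110010 = 0b11001001.
P4: S = E(K, 0b10110010) = 0b10001100; 0b10100110 ⊕ 0b10001100 = 0b00101010.

P4 = 0b00101010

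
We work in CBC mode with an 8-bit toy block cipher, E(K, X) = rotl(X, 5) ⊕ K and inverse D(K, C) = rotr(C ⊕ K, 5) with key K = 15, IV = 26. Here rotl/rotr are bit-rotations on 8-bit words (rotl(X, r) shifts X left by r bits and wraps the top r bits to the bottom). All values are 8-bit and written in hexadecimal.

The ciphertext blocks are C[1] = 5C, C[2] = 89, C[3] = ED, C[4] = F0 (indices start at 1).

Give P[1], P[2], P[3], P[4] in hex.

P[1] = 6C, P[2] = B8, P[3] = 4E, P[4] = C2

CBC decryption: P_i = D(K, C_i) ⊕ C_{i−1}, with C_{0} = IV.
P[1]: D(K, 5C) = 4A; 4A ⊕ 26 = 6C.
P[2]: D(K, 89) = E4; E4 ⊕ 5C = B8.
P[3]: D(K, ED) = C7; C7 ⊕ 89 = 4E.
P[4]: D(K, F0) = 2F; 2F ⊕ ED = C2.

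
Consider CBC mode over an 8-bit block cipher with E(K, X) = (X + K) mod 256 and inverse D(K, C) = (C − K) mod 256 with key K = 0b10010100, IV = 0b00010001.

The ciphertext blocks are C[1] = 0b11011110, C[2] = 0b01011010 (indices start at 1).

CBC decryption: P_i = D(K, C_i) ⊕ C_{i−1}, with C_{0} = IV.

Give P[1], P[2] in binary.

P[1]: D(K, 0b11011110) = 0b01001010; 0b01001010 ⊕ 0b00010001 = 0b01011011.
P[2]: D(K, 0b01011010) = 0b11000110; 0b11000110 ⊕ 0b11011110 = 0b00011000.

P[1] = 0b01011011, P[2] = 0b00011000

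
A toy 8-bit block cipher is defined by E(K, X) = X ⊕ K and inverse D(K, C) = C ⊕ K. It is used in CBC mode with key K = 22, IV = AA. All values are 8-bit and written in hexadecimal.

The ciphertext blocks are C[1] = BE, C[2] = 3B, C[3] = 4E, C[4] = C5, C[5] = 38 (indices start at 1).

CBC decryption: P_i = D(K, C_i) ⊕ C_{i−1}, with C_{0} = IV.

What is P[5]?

P[5] = DF

P[5]: D(K, 38) = 1A; 1A ⊕ C5 = DF.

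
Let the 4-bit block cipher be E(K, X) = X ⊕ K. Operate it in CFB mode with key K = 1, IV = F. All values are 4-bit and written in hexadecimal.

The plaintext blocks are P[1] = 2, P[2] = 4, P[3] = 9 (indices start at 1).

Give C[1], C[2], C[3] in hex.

C[1] = C, C[2] = 9, C[3] = 1

CFB encryption: C_i = P_i ⊕ E(K, C_{i−1}), with C_{0} = IV.
C[1]: E(K, F) = E; 2 ⊕ E = C.
C[2]: E(K, C) = D; 4 ⊕ D = 9.
C[3]: E(K, 9) = 8; 9 ⊕ 8 = 1.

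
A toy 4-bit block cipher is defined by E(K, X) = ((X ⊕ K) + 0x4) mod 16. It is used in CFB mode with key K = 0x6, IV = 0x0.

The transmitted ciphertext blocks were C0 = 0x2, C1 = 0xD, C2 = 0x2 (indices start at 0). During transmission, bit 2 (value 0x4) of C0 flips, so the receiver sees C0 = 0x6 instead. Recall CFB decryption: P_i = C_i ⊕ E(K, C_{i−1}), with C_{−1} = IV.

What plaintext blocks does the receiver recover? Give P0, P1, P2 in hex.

Only C0 changed, to 0x6. In CFB, a change in C_i flips the same bit in P_i and garbles P_{i+1}. Decrypting the received ciphertext:
P0: E(K, 0x0) = 0xA; 0x6 ⊕ 0xA = 0xC.
P1: E(K, 0x6) = 0x4; 0xD ⊕ 0x4 = 0x9.
P2: E(K, 0xD) = 0xF; 0x2 ⊕ 0xF = 0xD.
Blocks that differ from the original plaintext: P0, P1.

P0 = 0xC, P1 = 0x9, P2 = 0xD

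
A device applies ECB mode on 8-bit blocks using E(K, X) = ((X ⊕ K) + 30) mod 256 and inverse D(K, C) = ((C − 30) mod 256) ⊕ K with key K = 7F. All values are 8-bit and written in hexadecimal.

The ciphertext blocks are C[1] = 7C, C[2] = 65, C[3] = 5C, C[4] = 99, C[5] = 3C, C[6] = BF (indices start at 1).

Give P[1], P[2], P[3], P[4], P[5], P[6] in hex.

P[1] = 33, P[2] = 4A, P[3] = 53, P[4] = 16, P[5] = 73, P[6] = F0

ECB decryption: P_i = D(K, C_i).
P[1]: D(K, 7C) = 33.
P[2]: D(K, 65) = 4A.
P[3]: D(K, 5C) = 53.
P[4]: D(K, 99) = 16.
P[5]: D(K, 3C) = 73.
P[6]: D(K, BF) = F0.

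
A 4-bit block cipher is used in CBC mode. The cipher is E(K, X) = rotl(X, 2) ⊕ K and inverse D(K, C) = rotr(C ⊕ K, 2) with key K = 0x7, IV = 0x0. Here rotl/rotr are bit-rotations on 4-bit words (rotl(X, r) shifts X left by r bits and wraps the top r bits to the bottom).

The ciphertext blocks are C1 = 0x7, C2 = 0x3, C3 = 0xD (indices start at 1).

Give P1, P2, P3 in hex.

P1 = 0x0, P2 = 0x6, P3 = 0x9

CBC decryption: P_i = D(K, C_i) ⊕ C_{i−1}, with C_{0} = IV.
P1: D(K, 0x7) = 0x0; 0x0 ⊕ 0x0 = 0x0.
P2: D(K, 0x3) = 0x1; 0x1 ⊕ 0x7 = 0x6.
P3: D(K, 0xD) = 0xA; 0xA ⊕ 0x3 = 0x9.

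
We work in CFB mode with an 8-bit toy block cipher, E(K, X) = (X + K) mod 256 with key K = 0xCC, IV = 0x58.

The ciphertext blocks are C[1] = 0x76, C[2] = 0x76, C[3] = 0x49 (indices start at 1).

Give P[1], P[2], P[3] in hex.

P[1] = 0x52, P[2] = 0x34, P[3] = 0x0B

CFB decryption: P_i = C_i ⊕ E(K, C_{i−1}), with C_{0} = IV.
P[1]: E(K, 0x58) = 0x24; 0x76 ⊕ 0x24 = 0x52.
P[2]: E(K, 0x76) = 0x42; 0x76 ⊕ 0x42 = 0x34.
P[3]: E(K, 0x76) = 0x42; 0x49 ⊕ 0x42 = 0x0B.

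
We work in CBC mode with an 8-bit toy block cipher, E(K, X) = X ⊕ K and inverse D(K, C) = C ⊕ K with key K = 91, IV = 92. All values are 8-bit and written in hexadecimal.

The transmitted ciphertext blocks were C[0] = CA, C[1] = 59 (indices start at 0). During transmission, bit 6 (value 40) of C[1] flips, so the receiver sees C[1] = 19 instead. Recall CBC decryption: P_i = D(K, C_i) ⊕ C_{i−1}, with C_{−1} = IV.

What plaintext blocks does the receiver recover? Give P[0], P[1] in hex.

Only C[1] changed, to 19. In CBC, a change in C_i garbles P_i and flips the same bit in P_{i+1}. Decrypting the received ciphertext:
P[0]: D(K, CA) = 5B; 5B ⊕ 92 = C9.
P[1]: D(K, 19) = 88; 88 ⊕ CA = 42.
Blocks that differ from the original plaintext: P[1].

P[0] = C9, P[1] = 42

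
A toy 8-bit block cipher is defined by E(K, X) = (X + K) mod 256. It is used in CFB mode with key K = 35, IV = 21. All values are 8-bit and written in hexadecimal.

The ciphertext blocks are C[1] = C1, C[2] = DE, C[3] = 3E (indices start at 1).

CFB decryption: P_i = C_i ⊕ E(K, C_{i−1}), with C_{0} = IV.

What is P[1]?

P[1] = 97

P[1]: E(K, 21) = 56; C1 ⊕ 56 = 97.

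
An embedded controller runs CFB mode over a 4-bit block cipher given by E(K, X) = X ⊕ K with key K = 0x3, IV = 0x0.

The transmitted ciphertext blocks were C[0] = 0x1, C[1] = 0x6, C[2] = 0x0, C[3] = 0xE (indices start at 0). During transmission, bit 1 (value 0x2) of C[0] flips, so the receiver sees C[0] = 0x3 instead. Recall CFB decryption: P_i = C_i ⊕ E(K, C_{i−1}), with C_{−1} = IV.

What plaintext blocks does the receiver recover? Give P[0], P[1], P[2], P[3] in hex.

P[0] = 0x0, P[1] = 0x6, P[2] = 0x5, P[3] = 0xD

Only C[0] changed, to 0x3. In CFB, a change in C_i flips the same bit in P_i and garbles P_{i+1}. Decrypting the received ciphertext:
P[0]: E(K, 0x0) = 0x3; 0x3 ⊕ 0x3 = 0x0.
P[1]: E(K, 0x3) = 0x0; 0x6 ⊕ 0x0 = 0x6.
P[2]: E(K, 0x6) = 0x5; 0x0 ⊕ 0x5 = 0x5.
P[3]: E(K, 0x0) = 0x3; 0xE ⊕ 0x3 = 0xD.
Blocks that differ from the original plaintext: P[0], P[1].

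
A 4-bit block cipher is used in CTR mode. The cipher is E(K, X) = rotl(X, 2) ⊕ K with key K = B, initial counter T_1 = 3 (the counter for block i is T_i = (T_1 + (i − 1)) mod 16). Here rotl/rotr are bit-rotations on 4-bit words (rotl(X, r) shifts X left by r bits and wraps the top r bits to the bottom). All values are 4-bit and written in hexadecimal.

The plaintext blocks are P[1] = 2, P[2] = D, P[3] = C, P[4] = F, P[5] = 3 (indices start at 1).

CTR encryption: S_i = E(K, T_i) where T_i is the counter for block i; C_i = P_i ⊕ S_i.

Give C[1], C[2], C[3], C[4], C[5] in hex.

C[1] = 5, C[2] = 7, C[3] = 2, C[4] = D, C[5] = 5

C[1]: T = 3, S = E(K, T) = 7; 2 ⊕ 7 = 5.
C[2]: T = 4, S = E(K, T) = A; D ⊕ A = 7.
C[3]: T = 5, S = E(K, T) = E; C ⊕ E = 2.
C[4]: T = 6, S = E(K, T) = 2; F ⊕ 2 = D.
C[5]: T = 7, S = E(K, T) = 6; 3 ⊕ 6 = 5.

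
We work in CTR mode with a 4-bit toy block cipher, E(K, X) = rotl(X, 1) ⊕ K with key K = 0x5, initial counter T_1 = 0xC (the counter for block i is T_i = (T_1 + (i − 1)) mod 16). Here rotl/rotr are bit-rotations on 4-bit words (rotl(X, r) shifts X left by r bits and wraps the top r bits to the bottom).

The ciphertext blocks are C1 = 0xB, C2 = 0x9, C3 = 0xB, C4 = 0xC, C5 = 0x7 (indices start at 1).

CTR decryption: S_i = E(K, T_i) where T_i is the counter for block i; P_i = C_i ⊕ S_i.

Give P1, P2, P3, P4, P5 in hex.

P1: T = 0xC, S = E(K, T) = 0xC; 0xB ⊕ 0xC = 0x7.
P2: T = 0xD, S = E(K, T) = 0xE; 0x9 ⊕ 0xE = 0x7.
P3: T = 0xE, S = E(K, T) = 0x8; 0xB ⊕ 0x8 = 0x3.
P4: T = 0xF, S = E(K, T) = 0xA; 0xC ⊕ 0xA = 0x6.
P5: T = 0x0, S = E(K, T) = 0x5; 0x7 ⊕ 0x5 = 0x2.

P1 = 0x7, P2 = 0x7, P3 = 0x3, P4 = 0x6, P5 = 0x2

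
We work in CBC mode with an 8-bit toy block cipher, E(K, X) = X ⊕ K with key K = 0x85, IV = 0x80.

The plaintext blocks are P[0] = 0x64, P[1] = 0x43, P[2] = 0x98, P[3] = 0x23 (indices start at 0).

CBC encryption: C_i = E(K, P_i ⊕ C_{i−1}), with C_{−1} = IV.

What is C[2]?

C[2] = 0xBA

C[0]: P[0] ⊕ 0x80 = 0xE4; E(K, 0xE4) = 0x61.
C[1]: P[1] ⊕ 0x61 = 0x22; E(K, 0x22) = 0xA7.
C[2]: P[2] ⊕ 0xA7 = 0x3F; E(K, 0x3F) = 0xBA.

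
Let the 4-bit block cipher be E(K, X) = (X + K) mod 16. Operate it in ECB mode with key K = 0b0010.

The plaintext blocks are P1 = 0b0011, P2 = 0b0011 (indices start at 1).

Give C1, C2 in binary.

ECB encryption: C_i = E(K, P_i).
C1: E(K, 0b0011) = 0b0101.
C2: E(K, 0b0011) = 0b0101.

C1 = 0b0101, C2 = 0b0101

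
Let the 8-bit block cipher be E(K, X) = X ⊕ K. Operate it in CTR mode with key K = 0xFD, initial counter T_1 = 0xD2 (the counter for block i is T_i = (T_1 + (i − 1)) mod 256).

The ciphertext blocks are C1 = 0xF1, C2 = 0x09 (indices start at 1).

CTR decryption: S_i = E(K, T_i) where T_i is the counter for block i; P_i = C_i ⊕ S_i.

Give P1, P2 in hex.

P1 = 0xDE, P2 = 0x27

P1: T = 0xD2, S = E(K, T) = 0x2F; 0xF1 ⊕ 0x2F = 0xDE.
P2: T = 0xD3, S = E(K, T) = 0x2E; 0x09 ⊕ 0x2E = 0x27.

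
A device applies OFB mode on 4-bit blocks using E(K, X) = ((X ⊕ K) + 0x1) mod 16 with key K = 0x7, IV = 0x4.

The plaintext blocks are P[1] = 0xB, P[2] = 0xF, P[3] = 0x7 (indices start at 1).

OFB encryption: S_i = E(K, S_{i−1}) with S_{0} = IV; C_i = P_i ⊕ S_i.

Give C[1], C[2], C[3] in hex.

C[1] = 0xF, C[2] = 0xB, C[3] = 0x3

C[1]: S = E(K, 0x4) = 0x4; 0xB ⊕ 0x4 = 0xF.
C[2]: S = E(K, 0x4) = 0x4; 0xF ⊕ 0x4 = 0xB.
C[3]: S = E(K, 0x4) = 0x4; 0x7 ⊕ 0x4 = 0x3.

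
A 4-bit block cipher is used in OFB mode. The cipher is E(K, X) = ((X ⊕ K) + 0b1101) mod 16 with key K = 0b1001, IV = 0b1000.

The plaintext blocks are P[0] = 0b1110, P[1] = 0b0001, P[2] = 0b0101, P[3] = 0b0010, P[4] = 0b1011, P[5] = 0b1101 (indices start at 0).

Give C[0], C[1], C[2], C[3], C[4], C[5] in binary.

OFB encryption: S_i = E(K, S_{i−1}) with S_{−1} = IV; C_i = P_i ⊕ S_i.
C[0]: S = E(K, 0b1000) = 0b1110; 0b1110 ⊕ 0b1110 = 0b0000.
C[1]: S = E(K, 0b1110) = 0b0100; 0b0001 ⊕ 0b0100 = 0b0101.
C[2]: S = E(K, 0b0100) = 0b1010; 0b0101 ⊕ 0b1010 = 0b1111.
C[3]: S = E(K, 0b1010) = 0b0000; 0b0010 ⊕ 0b0000 = 0b0010.
C[4]: S = E(K, 0b0000) = 0b0110; 0b1011 ⊕ 0b0110 = 0b1101.
C[5]: S = E(K, 0b0110) = 0b1100; 0b1101 ⊕ 0b1100 = 0b0001.

C[0] = 0b0000, C[1] = 0b0101, C[2] = 0b1111, C[3] = 0b0010, C[4] = 0b1101, C[5] = 0b0001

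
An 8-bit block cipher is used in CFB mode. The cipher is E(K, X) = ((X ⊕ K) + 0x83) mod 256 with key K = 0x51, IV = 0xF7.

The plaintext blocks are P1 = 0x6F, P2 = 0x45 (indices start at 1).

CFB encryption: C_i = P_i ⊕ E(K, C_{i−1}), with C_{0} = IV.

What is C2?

C2 = 0xDF

C1: E(K, 0xF7) = 0x29; 0x6F ⊕ 0x29 = 0x46.
C2: E(K, 0x46) = 0x9A; 0x45 ⊕ 0x9A = 0xDF.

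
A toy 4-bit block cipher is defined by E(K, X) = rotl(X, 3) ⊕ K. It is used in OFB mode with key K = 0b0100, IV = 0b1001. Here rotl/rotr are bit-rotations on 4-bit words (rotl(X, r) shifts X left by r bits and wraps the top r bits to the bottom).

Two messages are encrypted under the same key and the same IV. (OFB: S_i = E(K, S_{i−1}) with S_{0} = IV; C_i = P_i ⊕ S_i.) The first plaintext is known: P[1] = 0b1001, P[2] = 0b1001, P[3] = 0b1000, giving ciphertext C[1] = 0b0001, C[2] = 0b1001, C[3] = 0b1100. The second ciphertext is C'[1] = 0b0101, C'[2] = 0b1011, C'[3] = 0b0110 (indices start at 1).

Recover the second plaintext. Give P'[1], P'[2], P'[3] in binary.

P'[1] = 0b1101, P'[2] = 0b1011, P'[3] = 0b0010

In OFB with a reused IV, both messages share the same keystream S_i, so C_i ⊕ C'_i = P_i ⊕ P'_i and thus P'_i = P_i ⊕ C_i ⊕ C'_i.
P'[1]: 0b1001 ⊕ 0b0001 ⊕ 0b0101 = 0b1101.
P'[2]: 0b1001 ⊕ 0b1001 ⊕ 0b1011 = 0b1011.
P'[3]: 0b1000 ⊕ 0b1100 ⊕ 0b0110 = 0b0010.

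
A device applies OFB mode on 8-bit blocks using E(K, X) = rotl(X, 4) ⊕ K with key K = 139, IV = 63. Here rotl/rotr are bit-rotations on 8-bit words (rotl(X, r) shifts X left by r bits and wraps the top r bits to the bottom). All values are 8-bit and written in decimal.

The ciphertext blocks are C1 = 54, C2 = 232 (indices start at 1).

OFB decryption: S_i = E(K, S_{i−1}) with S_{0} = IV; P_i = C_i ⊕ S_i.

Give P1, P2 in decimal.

P1: S = E(K, 63) = 120; 54 ⊕ 120 = 78.
P2: S = E(K, 120) = 12; 232 ⊕ 12 = 228.

P1 = 78, P2 = 228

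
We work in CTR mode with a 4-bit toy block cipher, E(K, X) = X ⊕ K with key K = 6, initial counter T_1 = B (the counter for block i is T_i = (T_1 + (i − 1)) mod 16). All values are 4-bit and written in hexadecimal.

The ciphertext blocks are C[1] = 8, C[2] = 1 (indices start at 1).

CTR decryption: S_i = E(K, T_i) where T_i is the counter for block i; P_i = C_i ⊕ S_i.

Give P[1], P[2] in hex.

P[1] = 5, P[2] = B

P[1]: T = B, S = E(K, T) = D; 8 ⊕ D = 5.
P[2]: T = C, S = E(K, T) = A; 1 ⊕ A = B.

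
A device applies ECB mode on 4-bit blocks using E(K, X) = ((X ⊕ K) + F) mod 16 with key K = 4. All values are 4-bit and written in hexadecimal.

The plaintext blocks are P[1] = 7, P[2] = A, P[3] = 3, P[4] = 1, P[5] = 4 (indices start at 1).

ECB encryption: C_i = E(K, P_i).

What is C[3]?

C[3]: E(K, 3) = 6.

C[3] = 6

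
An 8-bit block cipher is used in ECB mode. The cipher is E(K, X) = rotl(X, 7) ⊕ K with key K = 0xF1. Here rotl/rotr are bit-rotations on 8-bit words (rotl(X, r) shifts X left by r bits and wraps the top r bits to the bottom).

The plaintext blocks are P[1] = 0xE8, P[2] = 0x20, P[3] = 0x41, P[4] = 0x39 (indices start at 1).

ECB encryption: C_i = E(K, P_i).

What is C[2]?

C[2]: E(K, 0x20) = 0xE1.

C[2] = 0xE1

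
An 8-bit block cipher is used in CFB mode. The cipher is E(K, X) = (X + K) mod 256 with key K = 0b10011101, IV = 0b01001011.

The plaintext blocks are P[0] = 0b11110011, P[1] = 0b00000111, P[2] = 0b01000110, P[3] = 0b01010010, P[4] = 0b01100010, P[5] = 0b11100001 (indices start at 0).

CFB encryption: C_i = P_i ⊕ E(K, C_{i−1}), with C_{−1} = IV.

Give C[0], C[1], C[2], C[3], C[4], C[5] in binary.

C[0]: E(K, 0b01001011) = 0b11101000; 0b11110011 ⊕ 0b11101000 = 0b00011011.
C[1]: E(K, 0b00011011) = 0b10111000; 0b00000111 ⊕ 0b10111000 = 0b10111111.
C[2]: E(K, 0b10111111) = 0b01011100; 0b01000110 ⊕ 0b01011100 = 0b00011010.
C[3]: E(K, 0b00011010) = 0b10110111; 0b01010010 ⊕ 0b10110111 = 0b11100101.
C[4]: E(K, 0b11100101) = 0b10000010; 0b01100010 ⊕ 0b10000010 = 0b11100000.
C[5]: E(K, 0b11100000) = 0b01111101; 0b11100001 ⊕ 0b01111101 = 0b10011100.

C[0] = 0b00011011, C[1] = 0b10111111, C[2] = 0b00011010, C[3] = 0b11100101, C[4] = 0b11100000, C[5] = 0b10011100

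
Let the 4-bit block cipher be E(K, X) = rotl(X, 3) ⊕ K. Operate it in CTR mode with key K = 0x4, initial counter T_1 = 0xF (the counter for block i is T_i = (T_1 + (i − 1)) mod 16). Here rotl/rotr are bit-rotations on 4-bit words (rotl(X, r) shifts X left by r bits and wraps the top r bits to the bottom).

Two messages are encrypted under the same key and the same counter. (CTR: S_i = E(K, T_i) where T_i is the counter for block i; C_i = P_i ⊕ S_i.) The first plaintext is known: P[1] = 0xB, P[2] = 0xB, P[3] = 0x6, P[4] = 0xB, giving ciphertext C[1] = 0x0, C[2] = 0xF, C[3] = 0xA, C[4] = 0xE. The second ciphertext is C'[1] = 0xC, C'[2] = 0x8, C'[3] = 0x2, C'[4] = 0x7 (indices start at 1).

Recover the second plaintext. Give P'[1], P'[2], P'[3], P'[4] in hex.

P'[1] = 0x7, P'[2] = 0xC, P'[3] = 0xE, P'[4] = 0x2

In CTR with a reused counter, both messages share the same keystream S_i, so C_i ⊕ C'_i = P_i ⊕ P'_i and thus P'_i = P_i ⊕ C_i ⊕ C'_i.
P'[1]: 0xB ⊕ 0x0 ⊕ 0xC = 0x7.
P'[2]: 0xB ⊕ 0xF ⊕ 0x8 = 0xC.
P'[3]: 0x6 ⊕ 0xA ⊕ 0x2 = 0xE.
P'[4]: 0xB ⊕ 0xE ⊕ 0x7 = 0x2.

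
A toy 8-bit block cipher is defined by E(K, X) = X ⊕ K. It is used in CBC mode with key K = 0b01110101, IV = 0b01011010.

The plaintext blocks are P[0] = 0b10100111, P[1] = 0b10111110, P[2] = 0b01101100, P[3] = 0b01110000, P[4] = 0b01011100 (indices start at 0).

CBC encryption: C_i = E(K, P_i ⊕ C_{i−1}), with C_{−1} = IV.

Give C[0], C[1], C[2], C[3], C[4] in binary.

C[0]: P[0] ⊕ 0b01011010 = 0b11111101; E(K, 0b11111101) = 0b10001000.
C[1]: P[1] ⊕ 0b10001000 = 0b00110110; E(K, 0b00110110) = 0b01000011.
C[2]: P[2] ⊕ 0b01000011 = 0b00101111; E(K, 0b00101111) = 0b01011010.
C[3]: P[3] ⊕ 0b01011010 = 0b00101010; E(K, 0b00101010) = 0b01011111.
C[4]: P[4] ⊕ 0b01011111 = 0b00000011; E(K, 0b00000011) = 0b01110110.

C[0] = 0b10001000, C[1] = 0b01000011, C[2] = 0b01011010, C[3] = 0b01011111, C[4] = 0b01110110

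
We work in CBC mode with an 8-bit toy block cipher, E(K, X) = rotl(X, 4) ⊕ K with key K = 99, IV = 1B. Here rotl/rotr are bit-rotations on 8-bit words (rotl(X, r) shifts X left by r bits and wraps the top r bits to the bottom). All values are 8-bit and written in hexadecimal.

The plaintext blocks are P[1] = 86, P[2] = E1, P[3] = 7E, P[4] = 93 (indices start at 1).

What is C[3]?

C[3] = 46

CBC encryption: C_i = E(K, P_i ⊕ C_{i−1}), with C_{0} = IV.
C[1]: P[1] ⊕ 1B = 9D; E(K, 9D) = 40.
C[2]: P[2] ⊕ 40 = A1; E(K, A1) = 83.
C[3]: P[3] ⊕ 83 = FD; E(K, FD) = 46.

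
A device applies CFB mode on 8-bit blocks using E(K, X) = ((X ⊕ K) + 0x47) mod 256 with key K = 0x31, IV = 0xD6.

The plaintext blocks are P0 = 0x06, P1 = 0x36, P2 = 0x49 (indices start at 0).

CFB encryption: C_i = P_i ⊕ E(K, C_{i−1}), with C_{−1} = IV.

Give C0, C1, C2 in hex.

C0: E(K, 0xD6) = 0x2E; 0x06 ⊕ 0x2E = 0x28.
C1: E(K, 0x28) = 0x60; 0x36 ⊕ 0x60 = 0x56.
C2: E(K, 0x56) = 0xAE; 0x49 ⊕ 0xAE = 0xE7.

C0 = 0x28, C1 = 0x56, C2 = 0xE7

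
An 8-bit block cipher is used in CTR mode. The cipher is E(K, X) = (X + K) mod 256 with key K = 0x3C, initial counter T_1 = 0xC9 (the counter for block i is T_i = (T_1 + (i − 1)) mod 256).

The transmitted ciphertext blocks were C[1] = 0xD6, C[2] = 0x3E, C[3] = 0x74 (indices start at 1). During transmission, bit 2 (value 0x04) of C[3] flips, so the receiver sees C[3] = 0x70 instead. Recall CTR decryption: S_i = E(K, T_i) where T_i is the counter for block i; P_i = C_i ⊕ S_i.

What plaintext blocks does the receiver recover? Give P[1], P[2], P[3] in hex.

Only C[3] changed, to 0x70. In CTR, a change in C_i flips the same bit in P_i only; the keystream is unaffected. Decrypting the received ciphertext:
P[1]: T = 0xC9, S = E(K, T) = 0x05; 0xD6 ⊕ 0x05 = 0xD3.
P[2]: T = 0xCA, S = E(K, T) = 0x06; 0x3E ⊕ 0x06 = 0x38.
P[3]: T = 0xCB, S = E(K, T) = 0x07; 0x70 ⊕ 0x07 = 0x77.
Blocks that differ from the original plaintext: P[3].

P[1] = 0xD3, P[2] = 0x38, P[3] = 0x77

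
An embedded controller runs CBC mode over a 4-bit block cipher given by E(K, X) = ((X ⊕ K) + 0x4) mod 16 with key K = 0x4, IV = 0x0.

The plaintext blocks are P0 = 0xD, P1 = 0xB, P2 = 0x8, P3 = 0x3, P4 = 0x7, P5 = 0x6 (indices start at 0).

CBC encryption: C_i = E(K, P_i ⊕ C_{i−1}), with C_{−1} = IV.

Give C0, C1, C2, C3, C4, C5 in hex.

C0: P0 ⊕ 0x0 = 0xD; E(K, 0xD) = 0xD.
C1: P1 ⊕ 0xD = 0x6; E(K, 0x6) = 0x6.
C2: P2 ⊕ 0x6 = 0xE; E(K, 0xE) = 0xE.
C3: P3 ⊕ 0xE = 0xD; E(K, 0xD) = 0xD.
C4: P4 ⊕ 0xD = 0xA; E(K, 0xA) = 0x2.
C5: P5 ⊕ 0x2 = 0x4; E(K, 0x4) = 0x4.

C0 = 0xD, C1 = 0x6, C2 = 0xE, C3 = 0xD, C4 = 0x2, C5 = 0x4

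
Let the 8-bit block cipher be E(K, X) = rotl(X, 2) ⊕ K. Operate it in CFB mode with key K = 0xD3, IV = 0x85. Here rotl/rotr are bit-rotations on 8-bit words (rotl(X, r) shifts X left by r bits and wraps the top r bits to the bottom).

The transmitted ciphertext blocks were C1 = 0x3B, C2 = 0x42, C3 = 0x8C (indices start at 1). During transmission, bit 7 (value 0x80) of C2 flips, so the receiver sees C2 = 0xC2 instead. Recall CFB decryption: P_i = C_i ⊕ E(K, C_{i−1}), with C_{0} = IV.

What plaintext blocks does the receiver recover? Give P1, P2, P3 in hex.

Only C2 changed, to 0xC2. In CFB, a change in C_i flips the same bit in P_i and garbles P_{i+1}. Decrypting the received ciphertext:
P1: E(K, 0x85) = 0xC5; 0x3B ⊕ 0xC5 = 0xFE.
P2: E(K, 0x3B) = 0x3F; 0xC2 ⊕ 0x3F = 0xFD.
P3: E(K, 0xC2) = 0xD8; 0x8C ⊕ 0xD8 = 0x54.
Blocks that differ from the original plaintext: P2, P3.

P1 = 0xFE, P2 = 0xFD, P3 = 0x54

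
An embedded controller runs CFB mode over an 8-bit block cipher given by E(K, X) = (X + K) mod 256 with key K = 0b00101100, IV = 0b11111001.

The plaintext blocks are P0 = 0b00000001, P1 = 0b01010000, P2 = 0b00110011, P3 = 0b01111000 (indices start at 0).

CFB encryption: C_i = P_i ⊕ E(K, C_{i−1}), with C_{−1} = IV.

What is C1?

C1 = 0b00000000

C0: E(K, 0b11111001) = 0b00100101; 0b00000001 ⊕ 0b00100101 = 0b00100100.
C1: E(K, 0b00100100) = 0b01010000; 0b01010000 ⊕ 0b01010000 = 0b00000000.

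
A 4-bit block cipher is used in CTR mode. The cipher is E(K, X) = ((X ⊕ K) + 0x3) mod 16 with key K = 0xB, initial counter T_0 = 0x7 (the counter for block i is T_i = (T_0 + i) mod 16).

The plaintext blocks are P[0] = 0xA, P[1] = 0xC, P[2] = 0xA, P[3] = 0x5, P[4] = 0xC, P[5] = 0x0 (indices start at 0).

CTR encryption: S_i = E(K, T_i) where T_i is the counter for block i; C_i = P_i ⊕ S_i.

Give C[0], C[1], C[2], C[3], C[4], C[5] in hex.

C[0] = 0x5, C[1] = 0xA, C[2] = 0xF, C[3] = 0x1, C[4] = 0xF, C[5] = 0xA

C[0]: T = 0x7, S = E(K, T) = 0xF; 0xA ⊕ 0xF = 0x5.
C[1]: T = 0x8, S = E(K, T) = 0x6; 0xC ⊕ 0x6 = 0xA.
C[2]: T = 0x9, S = E(K, T) = 0x5; 0xA ⊕ 0x5 = 0xF.
C[3]: T = 0xA, S = E(K, T) = 0x4; 0x5 ⊕ 0x4 = 0x1.
C[4]: T = 0xB, S = E(K, T) = 0x3; 0xC ⊕ 0x3 = 0xF.
C[5]: T = 0xC, S = E(K, T) = 0xA; 0x0 ⊕ 0xA = 0xA.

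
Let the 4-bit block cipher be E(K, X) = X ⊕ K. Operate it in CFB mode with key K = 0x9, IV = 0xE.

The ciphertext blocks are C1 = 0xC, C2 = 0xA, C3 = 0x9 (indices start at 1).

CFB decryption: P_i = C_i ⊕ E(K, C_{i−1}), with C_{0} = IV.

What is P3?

P3: E(K, 0xA) = 0x3; 0x9 ⊕ 0x3 = 0xA.

P3 = 0xA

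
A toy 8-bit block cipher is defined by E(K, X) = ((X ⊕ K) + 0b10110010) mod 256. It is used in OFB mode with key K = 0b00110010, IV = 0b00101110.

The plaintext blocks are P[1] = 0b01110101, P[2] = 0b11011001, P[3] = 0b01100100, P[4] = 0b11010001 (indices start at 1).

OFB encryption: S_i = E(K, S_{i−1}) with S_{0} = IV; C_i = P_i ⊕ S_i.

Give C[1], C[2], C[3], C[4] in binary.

C[1] = 0b10111011, C[2] = 0b01110111, C[3] = 0b00101010, C[4] = 0b11111111

C[1]: S = E(K, 0b00101110) = 0b11001110; 0b01110101 ⊕ 0b11001110 = 0b10111011.
C[2]: S = E(K, 0b11001110) = 0b10101110; 0b11011001 ⊕ 0b10101110 = 0b01110111.
C[3]: S = E(K, 0b10101110) = 0b01001110; 0b01100100 ⊕ 0b01001110 = 0b00101010.
C[4]: S = E(K, 0b01001110) = 0b00101110; 0b11010001 ⊕ 0b00101110 = 0b11111111.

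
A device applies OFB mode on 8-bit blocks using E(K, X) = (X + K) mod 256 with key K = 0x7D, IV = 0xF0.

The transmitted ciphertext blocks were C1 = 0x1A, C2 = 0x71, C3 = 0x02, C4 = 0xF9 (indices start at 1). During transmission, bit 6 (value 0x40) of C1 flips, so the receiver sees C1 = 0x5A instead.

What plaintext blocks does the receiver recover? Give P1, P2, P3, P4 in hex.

P1 = 0x37, P2 = 0x9B, P3 = 0x65, P4 = 0x1D

OFB decryption: S_i = E(K, S_{i−1}) with S_{0} = IV; P_i = C_i ⊕ S_i.
Only C1 changed, to 0x5A. In OFB, a change in C_i flips the same bit in P_i only; the keystream is unaffected. Decrypting the received ciphertext:
P1: S = E(K, 0xF0) = 0x6D; 0x5A ⊕ 0x6D = 0x37.
P2: S = E(K, 0x6D) = 0xEA; 0x71 ⊕ 0xEA = 0x9B.
P3: S = E(K, 0xEA) = 0x67; 0x02 ⊕ 0x67 = 0x65.
P4: S = E(K, 0x67) = 0xE4; 0xF9 ⊕ 0xE4 = 0x1D.
Blocks that differ from the original plaintext: P1.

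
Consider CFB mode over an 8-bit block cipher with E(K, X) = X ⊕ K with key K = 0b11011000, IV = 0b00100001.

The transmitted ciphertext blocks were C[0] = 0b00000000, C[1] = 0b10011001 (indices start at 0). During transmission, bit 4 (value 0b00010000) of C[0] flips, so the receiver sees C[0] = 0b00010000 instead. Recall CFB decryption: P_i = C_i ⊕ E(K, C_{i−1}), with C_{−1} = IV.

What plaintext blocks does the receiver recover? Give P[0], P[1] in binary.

P[0] = 0b11101001, P[1] = 0b01010001

Only C[0] changed, to 0b00010000. In CFB, a change in C_i flips the same bit in P_i and garbles P_{i+1}. Decrypting the received ciphertext:
P[0]: E(K, 0b00100001) = 0b11111001; 0b00010000 ⊕ 0b11111001 = 0b11101001.
P[1]: E(K, 0b00010000) = 0b11001000; 0b10011001 ⊕ 0b11001000 = 0b01010001.
Blocks that differ from the original plaintext: P[0], P[1].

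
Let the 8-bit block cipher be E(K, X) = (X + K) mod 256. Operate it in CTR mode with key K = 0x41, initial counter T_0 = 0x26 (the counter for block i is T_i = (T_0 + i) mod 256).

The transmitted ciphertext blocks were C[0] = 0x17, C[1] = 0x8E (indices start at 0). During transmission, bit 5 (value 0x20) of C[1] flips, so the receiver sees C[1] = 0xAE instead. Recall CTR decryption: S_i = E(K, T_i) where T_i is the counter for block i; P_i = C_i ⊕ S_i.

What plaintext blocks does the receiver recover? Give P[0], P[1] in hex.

P[0] = 0x70, P[1] = 0xC6

Only C[1] changed, to 0xAE. In CTR, a change in C_i flips the same bit in P_i only; the keystream is unaffected. Decrypting the received ciphertext:
P[0]: T = 0x26, S = E(K, T) = 0x67; 0x17 ⊕ 0x67 = 0x70.
P[1]: T = 0x27, S = E(K, T) = 0x68; 0xAE ⊕ 0x68 = 0xC6.
Blocks that differ from the original plaintext: P[1].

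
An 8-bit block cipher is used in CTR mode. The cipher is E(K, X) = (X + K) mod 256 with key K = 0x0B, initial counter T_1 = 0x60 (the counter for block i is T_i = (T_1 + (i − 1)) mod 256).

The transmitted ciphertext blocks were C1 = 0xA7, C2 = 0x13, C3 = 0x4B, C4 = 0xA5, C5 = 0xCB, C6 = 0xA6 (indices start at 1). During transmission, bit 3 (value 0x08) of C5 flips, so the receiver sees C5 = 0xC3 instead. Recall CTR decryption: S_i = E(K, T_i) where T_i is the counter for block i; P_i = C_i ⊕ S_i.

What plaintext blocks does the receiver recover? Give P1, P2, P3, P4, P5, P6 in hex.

Only C5 changed, to 0xC3. In CTR, a change in C_i flips the same bit in P_i only; the keystream is unaffected. Decrypting the received ciphertext:
P1: T = 0x60, S = E(K, T) = 0x6B; 0xA7 ⊕ 0x6B = 0xCC.
P2: T = 0x61, S = E(K, T) = 0x6C; 0x13 ⊕ 0x6C = 0x7F.
P3: T = 0x62, S = E(K, T) = 0x6D; 0x4B ⊕ 0x6D = 0x26.
P4: T = 0x63, S = E(K, T) = 0x6E; 0xA5 ⊕ 0x6E = 0xCB.
P5: T = 0x64, S = E(K, T) = 0x6F; 0xC3 ⊕ 0x6F = 0xAC.
P6: T = 0x65, S = E(K, T) = 0x70; 0xA6 ⊕ 0x70 = 0xD6.
Blocks that differ from the original plaintext: P5.

P1 = 0xCC, P2 = 0x7F, P3 = 0x26, P4 = 0xCB, P5 = 0xAC, P6 = 0xD6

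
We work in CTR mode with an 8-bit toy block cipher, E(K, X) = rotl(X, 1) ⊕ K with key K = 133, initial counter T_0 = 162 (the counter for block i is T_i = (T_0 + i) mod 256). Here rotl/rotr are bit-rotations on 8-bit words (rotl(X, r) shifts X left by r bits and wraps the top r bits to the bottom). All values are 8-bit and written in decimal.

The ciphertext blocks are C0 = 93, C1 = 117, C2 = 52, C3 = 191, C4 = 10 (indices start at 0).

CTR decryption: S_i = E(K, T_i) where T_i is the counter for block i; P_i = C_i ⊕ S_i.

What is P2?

P2 = 248

P2: T = 164, S = E(K, T) = 204; 52 ⊕ 204 = 248.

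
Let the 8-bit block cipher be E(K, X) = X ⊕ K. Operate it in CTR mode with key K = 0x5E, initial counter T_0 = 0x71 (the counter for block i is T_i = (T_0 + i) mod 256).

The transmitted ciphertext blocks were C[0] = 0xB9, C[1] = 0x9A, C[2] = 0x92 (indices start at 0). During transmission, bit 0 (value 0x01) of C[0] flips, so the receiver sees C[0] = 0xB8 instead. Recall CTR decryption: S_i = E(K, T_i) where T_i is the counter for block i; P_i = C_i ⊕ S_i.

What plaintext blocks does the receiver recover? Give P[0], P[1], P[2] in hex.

P[0] = 0x97, P[1] = 0xB6, P[2] = 0xBF

Only C[0] changed, to 0xB8. In CTR, a change in C_i flips the same bit in P_i only; the keystream is unaffected. Decrypting the received ciphertext:
P[0]: T = 0x71, S = E(K, T) = 0x2F; 0xB8 ⊕ 0x2F = 0x97.
P[1]: T = 0x72, S = E(K, T) = 0x2C; 0x9A ⊕ 0x2C = 0xB6.
P[2]: T = 0x73, S = E(K, T) = 0x2D; 0x92 ⊕ 0x2D = 0xBF.
Blocks that differ from the original plaintext: P[0].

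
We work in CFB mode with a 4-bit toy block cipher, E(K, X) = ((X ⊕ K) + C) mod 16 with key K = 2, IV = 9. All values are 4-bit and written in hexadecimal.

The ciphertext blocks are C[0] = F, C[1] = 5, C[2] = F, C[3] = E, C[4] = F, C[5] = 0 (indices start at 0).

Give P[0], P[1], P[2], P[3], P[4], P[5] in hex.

P[0] = 8, P[1] = C, P[2] = C, P[3] = 7, P[4] = 7, P[5] = 9

CFB decryption: P_i = C_i ⊕ E(K, C_{i−1}), with C_{−1} = IV.
P[0]: E(K, 9) = 7; F ⊕ 7 = 8.
P[1]: E(K, F) = 9; 5 ⊕ 9 = C.
P[2]: E(K, 5) = 3; F ⊕ 3 = C.
P[3]: E(K, F) = 9; E ⊕ 9 = 7.
P[4]: E(K, E) = 8; F ⊕ 8 = 7.
P[5]: E(K, F) = 9; 0 ⊕ 9 = 9.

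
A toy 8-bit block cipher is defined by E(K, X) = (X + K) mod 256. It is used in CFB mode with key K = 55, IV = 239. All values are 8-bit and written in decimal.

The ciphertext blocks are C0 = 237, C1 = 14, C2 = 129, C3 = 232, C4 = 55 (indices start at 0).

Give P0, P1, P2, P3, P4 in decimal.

P0 = 203, P1 = 42, P2 = 196, P3 = 80, P4 = 40

CFB decryption: P_i = C_i ⊕ E(K, C_{i−1}), with C_{−1} = IV.
P0: E(K, 239) = 38; 237 ⊕ 38 = 203.
P1: E(K, 237) = 36; 14 ⊕ 36 = 42.
P2: E(K, 14) = 69; 129 ⊕ 69 = 196.
P3: E(K, 129) = 184; 232 ⊕ 184 = 80.
P4: E(K, 232) = 31; 55 ⊕ 31 = 40.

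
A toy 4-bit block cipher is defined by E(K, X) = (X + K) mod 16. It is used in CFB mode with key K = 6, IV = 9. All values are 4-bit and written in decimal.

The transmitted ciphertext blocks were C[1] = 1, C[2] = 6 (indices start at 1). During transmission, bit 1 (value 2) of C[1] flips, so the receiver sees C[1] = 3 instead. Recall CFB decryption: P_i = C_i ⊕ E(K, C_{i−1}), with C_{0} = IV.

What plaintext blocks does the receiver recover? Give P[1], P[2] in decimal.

Only C[1] changed, to 3. In CFB, a change in C_i flips the same bit in P_i and garbles P_{i+1}. Decrypting the received ciphertext:
P[1]: E(K, 9) = 15; 3 ⊕ 15 = 12.
P[2]: E(K, 3) = 9; 6 ⊕ 9 = 15.
Blocks that differ from the original plaintext: P[1], P[2].

P[1] = 12, P[2] = 15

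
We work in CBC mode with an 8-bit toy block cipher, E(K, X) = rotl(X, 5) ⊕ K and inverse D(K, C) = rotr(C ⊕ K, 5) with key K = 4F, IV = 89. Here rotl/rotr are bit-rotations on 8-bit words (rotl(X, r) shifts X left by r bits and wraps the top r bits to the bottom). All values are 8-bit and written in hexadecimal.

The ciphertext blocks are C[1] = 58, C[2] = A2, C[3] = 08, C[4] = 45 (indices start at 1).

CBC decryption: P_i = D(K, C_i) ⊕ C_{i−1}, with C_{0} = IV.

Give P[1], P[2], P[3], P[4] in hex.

P[1]: D(K, 58) = B8; B8 ⊕ 89 = 31.
P[2]: D(K, A2) = 6F; 6F ⊕ 58 = 37.
P[3]: D(K, 08) = 3A; 3A ⊕ A2 = 98.
P[4]: D(K, 45) = 50; 50 ⊕ 08 = 58.

P[1] = 31, P[2] = 37, P[3] = 98, P[4] = 58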